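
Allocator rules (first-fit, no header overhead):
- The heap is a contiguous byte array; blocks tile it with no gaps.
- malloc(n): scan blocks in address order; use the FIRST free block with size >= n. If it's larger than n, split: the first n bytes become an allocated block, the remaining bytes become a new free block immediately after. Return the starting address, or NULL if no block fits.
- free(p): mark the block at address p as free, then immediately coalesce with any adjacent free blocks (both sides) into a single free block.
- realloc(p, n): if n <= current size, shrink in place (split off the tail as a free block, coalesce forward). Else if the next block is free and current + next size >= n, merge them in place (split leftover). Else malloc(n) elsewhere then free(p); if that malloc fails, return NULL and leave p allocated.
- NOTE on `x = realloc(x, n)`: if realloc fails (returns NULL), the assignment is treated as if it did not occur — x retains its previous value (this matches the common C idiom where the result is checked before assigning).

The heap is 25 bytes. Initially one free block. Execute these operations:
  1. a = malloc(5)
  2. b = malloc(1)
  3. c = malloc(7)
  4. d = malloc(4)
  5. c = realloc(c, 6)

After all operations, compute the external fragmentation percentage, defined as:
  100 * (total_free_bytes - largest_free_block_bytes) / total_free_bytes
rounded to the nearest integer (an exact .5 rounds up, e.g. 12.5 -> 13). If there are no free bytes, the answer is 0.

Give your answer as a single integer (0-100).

Op 1: a = malloc(5) -> a = 0; heap: [0-4 ALLOC][5-24 FREE]
Op 2: b = malloc(1) -> b = 5; heap: [0-4 ALLOC][5-5 ALLOC][6-24 FREE]
Op 3: c = malloc(7) -> c = 6; heap: [0-4 ALLOC][5-5 ALLOC][6-12 ALLOC][13-24 FREE]
Op 4: d = malloc(4) -> d = 13; heap: [0-4 ALLOC][5-5 ALLOC][6-12 ALLOC][13-16 ALLOC][17-24 FREE]
Op 5: c = realloc(c, 6) -> c = 6; heap: [0-4 ALLOC][5-5 ALLOC][6-11 ALLOC][12-12 FREE][13-16 ALLOC][17-24 FREE]
Free blocks: [1 8] total_free=9 largest=8 -> 100*(9-8)/9 = 100/9 ≈ 11.111 -> rounds to 11

Answer: 11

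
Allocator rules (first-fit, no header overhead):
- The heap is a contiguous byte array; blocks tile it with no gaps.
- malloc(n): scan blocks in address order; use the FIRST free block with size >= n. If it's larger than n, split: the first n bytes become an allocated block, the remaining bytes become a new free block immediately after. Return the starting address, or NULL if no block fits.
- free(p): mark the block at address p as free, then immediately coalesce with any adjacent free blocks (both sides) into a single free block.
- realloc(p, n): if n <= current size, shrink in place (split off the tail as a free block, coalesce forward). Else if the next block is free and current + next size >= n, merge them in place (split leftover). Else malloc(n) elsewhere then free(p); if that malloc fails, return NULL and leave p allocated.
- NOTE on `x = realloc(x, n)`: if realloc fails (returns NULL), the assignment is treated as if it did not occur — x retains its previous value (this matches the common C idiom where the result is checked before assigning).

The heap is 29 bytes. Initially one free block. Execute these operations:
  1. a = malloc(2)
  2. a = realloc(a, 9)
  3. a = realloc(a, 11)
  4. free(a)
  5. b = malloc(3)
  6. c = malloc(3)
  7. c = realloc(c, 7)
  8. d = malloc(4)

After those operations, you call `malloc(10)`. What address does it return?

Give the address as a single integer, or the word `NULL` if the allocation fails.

Op 1: a = malloc(2) -> a = 0; heap: [0-1 ALLOC][2-28 FREE]
Op 2: a = realloc(a, 9) -> a = 0; heap: [0-8 ALLOC][9-28 FREE]
Op 3: a = realloc(a, 11) -> a = 0; heap: [0-10 ALLOC][11-28 FREE]
Op 4: free(a) -> (freed a); heap: [0-28 FREE]
Op 5: b = malloc(3) -> b = 0; heap: [0-2 ALLOC][3-28 FREE]
Op 6: c = malloc(3) -> c = 3; heap: [0-2 ALLOC][3-5 ALLOC][6-28 FREE]
Op 7: c = realloc(c, 7) -> c = 3; heap: [0-2 ALLOC][3-9 ALLOC][10-28 FREE]
Op 8: d = malloc(4) -> d = 10; heap: [0-2 ALLOC][3-9 ALLOC][10-13 ALLOC][14-28 FREE]
malloc(10): first-fit scan over [0-2 ALLOC][3-9 ALLOC][10-13 ALLOC][14-28 FREE] -> 14

Answer: 14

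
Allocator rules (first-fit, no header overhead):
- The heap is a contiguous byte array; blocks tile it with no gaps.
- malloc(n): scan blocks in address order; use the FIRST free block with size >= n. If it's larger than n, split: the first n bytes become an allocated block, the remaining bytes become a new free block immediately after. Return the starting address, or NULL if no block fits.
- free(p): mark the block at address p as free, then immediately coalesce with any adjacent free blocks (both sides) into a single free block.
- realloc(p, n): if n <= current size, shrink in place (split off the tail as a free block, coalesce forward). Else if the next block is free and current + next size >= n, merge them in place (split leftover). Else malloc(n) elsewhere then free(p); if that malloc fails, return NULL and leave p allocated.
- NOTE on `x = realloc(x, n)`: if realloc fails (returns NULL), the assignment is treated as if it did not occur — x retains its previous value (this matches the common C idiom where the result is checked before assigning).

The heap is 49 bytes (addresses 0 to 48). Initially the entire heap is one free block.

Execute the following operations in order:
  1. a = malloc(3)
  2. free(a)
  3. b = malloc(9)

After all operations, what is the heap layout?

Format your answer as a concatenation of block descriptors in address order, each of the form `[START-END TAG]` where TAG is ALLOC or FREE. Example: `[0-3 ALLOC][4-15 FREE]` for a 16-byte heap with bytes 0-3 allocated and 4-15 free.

Answer: [0-8 ALLOC][9-48 FREE]

Derivation:
Op 1: a = malloc(3) -> a = 0; heap: [0-2 ALLOC][3-48 FREE]
Op 2: free(a) -> (freed a); heap: [0-48 FREE]
Op 3: b = malloc(9) -> b = 0; heap: [0-8 ALLOC][9-48 FREE]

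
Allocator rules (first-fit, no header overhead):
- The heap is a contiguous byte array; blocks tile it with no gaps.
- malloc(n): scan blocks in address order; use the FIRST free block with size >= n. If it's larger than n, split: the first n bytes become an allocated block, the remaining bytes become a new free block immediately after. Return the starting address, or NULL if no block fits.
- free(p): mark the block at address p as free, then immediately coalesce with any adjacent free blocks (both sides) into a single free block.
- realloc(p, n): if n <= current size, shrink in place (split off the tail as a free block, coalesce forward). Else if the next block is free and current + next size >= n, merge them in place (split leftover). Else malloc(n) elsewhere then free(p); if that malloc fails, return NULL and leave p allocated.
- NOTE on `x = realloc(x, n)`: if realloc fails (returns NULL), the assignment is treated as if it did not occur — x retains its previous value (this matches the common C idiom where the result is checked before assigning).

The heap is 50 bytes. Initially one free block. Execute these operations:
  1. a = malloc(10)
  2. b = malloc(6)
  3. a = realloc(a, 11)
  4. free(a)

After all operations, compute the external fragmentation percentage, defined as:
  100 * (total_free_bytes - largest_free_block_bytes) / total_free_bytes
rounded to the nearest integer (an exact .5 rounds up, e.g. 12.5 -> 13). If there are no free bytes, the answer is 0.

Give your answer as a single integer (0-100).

Answer: 23

Derivation:
Op 1: a = malloc(10) -> a = 0; heap: [0-9 ALLOC][10-49 FREE]
Op 2: b = malloc(6) -> b = 10; heap: [0-9 ALLOC][10-15 ALLOC][16-49 FREE]
Op 3: a = realloc(a, 11) -> a = 16; heap: [0-9 FREE][10-15 ALLOC][16-26 ALLOC][27-49 FREE]
Op 4: free(a) -> (freed a); heap: [0-9 FREE][10-15 ALLOC][16-49 FREE]
Free blocks: [10 34] total_free=44 largest=34 -> 100*(44-34)/44 = 1000/44 ≈ 22.727 -> rounds to 23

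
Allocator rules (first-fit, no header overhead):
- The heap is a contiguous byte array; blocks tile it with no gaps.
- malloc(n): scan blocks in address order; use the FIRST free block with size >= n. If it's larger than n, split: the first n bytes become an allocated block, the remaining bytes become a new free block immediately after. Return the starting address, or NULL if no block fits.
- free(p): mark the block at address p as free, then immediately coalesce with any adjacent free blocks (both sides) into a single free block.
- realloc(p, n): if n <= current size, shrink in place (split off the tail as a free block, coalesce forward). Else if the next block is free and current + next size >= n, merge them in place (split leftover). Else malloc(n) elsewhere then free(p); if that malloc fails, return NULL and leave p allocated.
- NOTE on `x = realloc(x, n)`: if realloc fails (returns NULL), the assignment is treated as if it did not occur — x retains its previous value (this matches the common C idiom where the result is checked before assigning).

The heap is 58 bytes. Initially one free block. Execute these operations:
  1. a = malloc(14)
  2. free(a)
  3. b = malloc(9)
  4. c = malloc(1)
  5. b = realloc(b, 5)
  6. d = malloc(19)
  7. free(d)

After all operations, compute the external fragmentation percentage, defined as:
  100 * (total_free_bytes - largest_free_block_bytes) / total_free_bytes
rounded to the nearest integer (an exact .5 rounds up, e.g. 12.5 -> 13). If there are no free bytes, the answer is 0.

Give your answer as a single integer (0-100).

Answer: 8

Derivation:
Op 1: a = malloc(14) -> a = 0; heap: [0-13 ALLOC][14-57 FREE]
Op 2: free(a) -> (freed a); heap: [0-57 FREE]
Op 3: b = malloc(9) -> b = 0; heap: [0-8 ALLOC][9-57 FREE]
Op 4: c = malloc(1) -> c = 9; heap: [0-8 ALLOC][9-9 ALLOC][10-57 FREE]
Op 5: b = realloc(b, 5) -> b = 0; heap: [0-4 ALLOC][5-8 FREE][9-9 ALLOC][10-57 FREE]
Op 6: d = malloc(19) -> d = 10; heap: [0-4 ALLOC][5-8 FREE][9-9 ALLOC][10-28 ALLOC][29-57 FREE]
Op 7: free(d) -> (freed d); heap: [0-4 ALLOC][5-8 FREE][9-9 ALLOC][10-57 FREE]
Free blocks: [4 48] total_free=52 largest=48 -> 100*(52-48)/52 = 400/52 ≈ 7.692 -> rounds to 8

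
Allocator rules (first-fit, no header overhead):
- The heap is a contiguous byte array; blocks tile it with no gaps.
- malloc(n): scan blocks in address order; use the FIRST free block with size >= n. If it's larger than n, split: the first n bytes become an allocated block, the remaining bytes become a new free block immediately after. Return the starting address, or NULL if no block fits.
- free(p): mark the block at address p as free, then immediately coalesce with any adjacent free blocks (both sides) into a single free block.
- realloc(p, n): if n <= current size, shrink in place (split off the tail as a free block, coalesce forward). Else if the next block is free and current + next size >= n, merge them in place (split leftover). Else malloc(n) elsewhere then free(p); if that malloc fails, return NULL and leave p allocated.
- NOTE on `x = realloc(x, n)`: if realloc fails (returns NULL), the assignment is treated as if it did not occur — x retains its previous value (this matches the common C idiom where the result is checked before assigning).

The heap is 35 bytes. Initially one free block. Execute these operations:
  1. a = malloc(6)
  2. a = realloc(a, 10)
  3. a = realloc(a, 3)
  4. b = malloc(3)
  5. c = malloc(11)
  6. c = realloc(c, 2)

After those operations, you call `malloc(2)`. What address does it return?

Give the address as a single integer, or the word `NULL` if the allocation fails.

Answer: 8

Derivation:
Op 1: a = malloc(6) -> a = 0; heap: [0-5 ALLOC][6-34 FREE]
Op 2: a = realloc(a, 10) -> a = 0; heap: [0-9 ALLOC][10-34 FREE]
Op 3: a = realloc(a, 3) -> a = 0; heap: [0-2 ALLOC][3-34 FREE]
Op 4: b = malloc(3) -> b = 3; heap: [0-2 ALLOC][3-5 ALLOC][6-34 FREE]
Op 5: c = malloc(11) -> c = 6; heap: [0-2 ALLOC][3-5 ALLOC][6-16 ALLOC][17-34 FREE]
Op 6: c = realloc(c, 2) -> c = 6; heap: [0-2 ALLOC][3-5 ALLOC][6-7 ALLOC][8-34 FREE]
malloc(2): first-fit scan over [0-2 ALLOC][3-5 ALLOC][6-7 ALLOC][8-34 FREE] -> 8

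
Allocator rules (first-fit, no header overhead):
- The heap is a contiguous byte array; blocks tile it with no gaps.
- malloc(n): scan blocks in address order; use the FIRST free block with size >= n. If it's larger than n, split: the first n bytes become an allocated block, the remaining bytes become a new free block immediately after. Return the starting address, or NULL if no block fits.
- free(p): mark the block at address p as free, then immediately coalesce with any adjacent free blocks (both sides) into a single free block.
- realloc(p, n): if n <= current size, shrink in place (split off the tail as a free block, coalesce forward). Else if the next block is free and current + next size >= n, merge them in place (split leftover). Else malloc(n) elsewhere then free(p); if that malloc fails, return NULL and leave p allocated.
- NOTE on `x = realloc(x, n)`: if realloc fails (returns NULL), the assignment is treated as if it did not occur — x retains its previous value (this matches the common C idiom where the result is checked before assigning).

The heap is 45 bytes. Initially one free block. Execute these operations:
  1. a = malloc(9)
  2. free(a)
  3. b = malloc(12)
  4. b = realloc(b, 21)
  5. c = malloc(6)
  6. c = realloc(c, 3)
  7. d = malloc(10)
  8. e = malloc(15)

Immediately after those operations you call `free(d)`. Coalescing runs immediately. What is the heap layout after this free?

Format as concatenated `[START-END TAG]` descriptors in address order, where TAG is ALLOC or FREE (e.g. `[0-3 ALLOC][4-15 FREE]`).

Answer: [0-20 ALLOC][21-23 ALLOC][24-44 FREE]

Derivation:
Op 1: a = malloc(9) -> a = 0; heap: [0-8 ALLOC][9-44 FREE]
Op 2: free(a) -> (freed a); heap: [0-44 FREE]
Op 3: b = malloc(12) -> b = 0; heap: [0-11 ALLOC][12-44 FREE]
Op 4: b = realloc(b, 21) -> b = 0; heap: [0-20 ALLOC][21-44 FREE]
Op 5: c = malloc(6) -> c = 21; heap: [0-20 ALLOC][21-26 ALLOC][27-44 FREE]
Op 6: c = realloc(c, 3) -> c = 21; heap: [0-20 ALLOC][21-23 ALLOC][24-44 FREE]
Op 7: d = malloc(10) -> d = 24; heap: [0-20 ALLOC][21-23 ALLOC][24-33 ALLOC][34-44 FREE]
Op 8: e = malloc(15) -> e = NULL; heap: [0-20 ALLOC][21-23 ALLOC][24-33 ALLOC][34-44 FREE]
free(d): d = 24 -> block [24-33 ALLOC]; mark free, coalesce with adjacent free neighbors -> [0-20 ALLOC][21-23 ALLOC][24-44 FREE]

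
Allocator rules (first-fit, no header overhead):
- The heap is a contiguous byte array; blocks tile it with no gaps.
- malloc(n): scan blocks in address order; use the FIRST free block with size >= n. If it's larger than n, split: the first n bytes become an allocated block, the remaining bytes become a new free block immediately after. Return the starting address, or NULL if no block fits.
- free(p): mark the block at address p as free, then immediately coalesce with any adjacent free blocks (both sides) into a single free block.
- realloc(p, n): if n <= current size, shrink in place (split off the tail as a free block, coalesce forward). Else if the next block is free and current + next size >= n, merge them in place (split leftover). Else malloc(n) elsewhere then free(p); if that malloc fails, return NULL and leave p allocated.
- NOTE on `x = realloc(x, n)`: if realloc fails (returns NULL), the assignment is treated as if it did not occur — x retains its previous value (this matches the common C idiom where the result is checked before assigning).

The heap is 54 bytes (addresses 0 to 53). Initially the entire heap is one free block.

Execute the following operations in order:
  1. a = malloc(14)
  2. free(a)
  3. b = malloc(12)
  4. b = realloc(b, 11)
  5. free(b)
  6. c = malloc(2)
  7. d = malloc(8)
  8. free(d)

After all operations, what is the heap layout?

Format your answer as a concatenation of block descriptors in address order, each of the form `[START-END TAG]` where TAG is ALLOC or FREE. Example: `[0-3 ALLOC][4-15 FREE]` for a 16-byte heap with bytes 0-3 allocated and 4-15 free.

Op 1: a = malloc(14) -> a = 0; heap: [0-13 ALLOC][14-53 FREE]
Op 2: free(a) -> (freed a); heap: [0-53 FREE]
Op 3: b = malloc(12) -> b = 0; heap: [0-11 ALLOC][12-53 FREE]
Op 4: b = realloc(b, 11) -> b = 0; heap: [0-10 ALLOC][11-53 FREE]
Op 5: free(b) -> (freed b); heap: [0-53 FREE]
Op 6: c = malloc(2) -> c = 0; heap: [0-1 ALLOC][2-53 FREE]
Op 7: d = malloc(8) -> d = 2; heap: [0-1 ALLOC][2-9 ALLOC][10-53 FREE]
Op 8: free(d) -> (freed d); heap: [0-1 ALLOC][2-53 FREE]

Answer: [0-1 ALLOC][2-53 FREE]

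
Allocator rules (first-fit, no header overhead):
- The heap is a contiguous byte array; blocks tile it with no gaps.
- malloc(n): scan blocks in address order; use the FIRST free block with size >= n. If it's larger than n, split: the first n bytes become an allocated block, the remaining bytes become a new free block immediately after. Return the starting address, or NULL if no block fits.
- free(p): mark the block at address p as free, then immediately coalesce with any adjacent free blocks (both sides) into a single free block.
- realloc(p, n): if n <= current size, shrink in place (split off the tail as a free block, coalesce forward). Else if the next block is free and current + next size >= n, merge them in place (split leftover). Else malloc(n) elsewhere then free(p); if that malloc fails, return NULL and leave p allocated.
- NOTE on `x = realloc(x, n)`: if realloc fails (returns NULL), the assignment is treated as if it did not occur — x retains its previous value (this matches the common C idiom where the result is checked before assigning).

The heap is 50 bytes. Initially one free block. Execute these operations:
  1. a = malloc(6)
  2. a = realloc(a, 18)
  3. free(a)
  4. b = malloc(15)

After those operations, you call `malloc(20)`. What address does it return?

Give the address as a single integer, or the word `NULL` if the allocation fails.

Answer: 15

Derivation:
Op 1: a = malloc(6) -> a = 0; heap: [0-5 ALLOC][6-49 FREE]
Op 2: a = realloc(a, 18) -> a = 0; heap: [0-17 ALLOC][18-49 FREE]
Op 3: free(a) -> (freed a); heap: [0-49 FREE]
Op 4: b = malloc(15) -> b = 0; heap: [0-14 ALLOC][15-49 FREE]
malloc(20): first-fit scan over [0-14 ALLOC][15-49 FREE] -> 15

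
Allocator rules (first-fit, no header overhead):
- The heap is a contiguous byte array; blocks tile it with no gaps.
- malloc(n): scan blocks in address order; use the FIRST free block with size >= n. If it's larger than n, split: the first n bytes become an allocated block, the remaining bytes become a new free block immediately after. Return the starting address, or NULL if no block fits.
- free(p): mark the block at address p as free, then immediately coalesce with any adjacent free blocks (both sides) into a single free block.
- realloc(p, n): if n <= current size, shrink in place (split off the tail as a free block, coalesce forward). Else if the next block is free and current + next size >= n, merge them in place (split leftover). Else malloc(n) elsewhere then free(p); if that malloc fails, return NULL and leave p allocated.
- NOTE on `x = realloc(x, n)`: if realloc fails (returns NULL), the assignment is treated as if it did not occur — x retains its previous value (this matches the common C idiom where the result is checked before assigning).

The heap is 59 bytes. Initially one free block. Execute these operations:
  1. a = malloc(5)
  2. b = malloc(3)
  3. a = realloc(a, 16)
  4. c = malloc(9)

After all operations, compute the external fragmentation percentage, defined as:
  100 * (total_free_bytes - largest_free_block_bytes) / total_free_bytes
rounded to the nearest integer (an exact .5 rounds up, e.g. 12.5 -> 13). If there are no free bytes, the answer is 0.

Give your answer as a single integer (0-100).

Answer: 16

Derivation:
Op 1: a = malloc(5) -> a = 0; heap: [0-4 ALLOC][5-58 FREE]
Op 2: b = malloc(3) -> b = 5; heap: [0-4 ALLOC][5-7 ALLOC][8-58 FREE]
Op 3: a = realloc(a, 16) -> a = 8; heap: [0-4 FREE][5-7 ALLOC][8-23 ALLOC][24-58 FREE]
Op 4: c = malloc(9) -> c = 24; heap: [0-4 FREE][5-7 ALLOC][8-23 ALLOC][24-32 ALLOC][33-58 FREE]
Free blocks: [5 26] total_free=31 largest=26 -> 100*(31-26)/31 = 500/31 ≈ 16.129 -> rounds to 16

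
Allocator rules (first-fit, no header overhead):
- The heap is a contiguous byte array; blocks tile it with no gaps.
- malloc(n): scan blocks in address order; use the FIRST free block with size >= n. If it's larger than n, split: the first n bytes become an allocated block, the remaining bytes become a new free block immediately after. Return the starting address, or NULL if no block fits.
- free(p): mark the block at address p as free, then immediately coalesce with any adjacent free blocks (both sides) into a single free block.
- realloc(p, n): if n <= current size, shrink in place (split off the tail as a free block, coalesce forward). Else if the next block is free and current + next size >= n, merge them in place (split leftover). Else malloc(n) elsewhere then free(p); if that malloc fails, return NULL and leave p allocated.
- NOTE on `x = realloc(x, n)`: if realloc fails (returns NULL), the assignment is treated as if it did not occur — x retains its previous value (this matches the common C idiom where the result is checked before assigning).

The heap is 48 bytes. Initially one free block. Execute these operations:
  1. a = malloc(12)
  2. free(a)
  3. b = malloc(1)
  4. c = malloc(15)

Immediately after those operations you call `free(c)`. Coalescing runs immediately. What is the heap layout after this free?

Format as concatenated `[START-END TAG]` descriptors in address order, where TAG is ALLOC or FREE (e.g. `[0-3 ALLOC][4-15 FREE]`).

Answer: [0-0 ALLOC][1-47 FREE]

Derivation:
Op 1: a = malloc(12) -> a = 0; heap: [0-11 ALLOC][12-47 FREE]
Op 2: free(a) -> (freed a); heap: [0-47 FREE]
Op 3: b = malloc(1) -> b = 0; heap: [0-0 ALLOC][1-47 FREE]
Op 4: c = malloc(15) -> c = 1; heap: [0-0 ALLOC][1-15 ALLOC][16-47 FREE]
free(c): c = 1 -> block [1-15 ALLOC]; mark free, coalesce with adjacent free neighbors -> [0-0 ALLOC][1-47 FREE]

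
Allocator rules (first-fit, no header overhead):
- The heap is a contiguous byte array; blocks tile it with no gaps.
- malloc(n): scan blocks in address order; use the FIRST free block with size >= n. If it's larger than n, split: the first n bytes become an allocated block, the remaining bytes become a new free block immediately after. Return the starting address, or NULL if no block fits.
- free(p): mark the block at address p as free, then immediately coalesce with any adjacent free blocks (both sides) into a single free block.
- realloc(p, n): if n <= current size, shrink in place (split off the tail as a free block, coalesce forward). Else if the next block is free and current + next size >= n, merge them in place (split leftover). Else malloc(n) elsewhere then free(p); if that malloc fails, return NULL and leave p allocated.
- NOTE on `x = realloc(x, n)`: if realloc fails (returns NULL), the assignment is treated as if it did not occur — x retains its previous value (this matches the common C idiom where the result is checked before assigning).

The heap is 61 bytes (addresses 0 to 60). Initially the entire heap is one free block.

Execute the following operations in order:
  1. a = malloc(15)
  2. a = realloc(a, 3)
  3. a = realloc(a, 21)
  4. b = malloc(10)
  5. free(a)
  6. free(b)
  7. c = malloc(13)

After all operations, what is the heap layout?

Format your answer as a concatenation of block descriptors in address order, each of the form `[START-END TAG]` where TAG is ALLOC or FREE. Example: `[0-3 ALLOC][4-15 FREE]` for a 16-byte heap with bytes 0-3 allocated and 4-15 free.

Op 1: a = malloc(15) -> a = 0; heap: [0-14 ALLOC][15-60 FREE]
Op 2: a = realloc(a, 3) -> a = 0; heap: [0-2 ALLOC][3-60 FREE]
Op 3: a = realloc(a, 21) -> a = 0; heap: [0-20 ALLOC][21-60 FREE]
Op 4: b = malloc(10) -> b = 21; heap: [0-20 ALLOC][21-30 ALLOC][31-60 FREE]
Op 5: free(a) -> (freed a); heap: [0-20 FREE][21-30 ALLOC][31-60 FREE]
Op 6: free(b) -> (freed b); heap: [0-60 FREE]
Op 7: c = malloc(13) -> c = 0; heap: [0-12 ALLOC][13-60 FREE]

Answer: [0-12 ALLOC][13-60 FREE]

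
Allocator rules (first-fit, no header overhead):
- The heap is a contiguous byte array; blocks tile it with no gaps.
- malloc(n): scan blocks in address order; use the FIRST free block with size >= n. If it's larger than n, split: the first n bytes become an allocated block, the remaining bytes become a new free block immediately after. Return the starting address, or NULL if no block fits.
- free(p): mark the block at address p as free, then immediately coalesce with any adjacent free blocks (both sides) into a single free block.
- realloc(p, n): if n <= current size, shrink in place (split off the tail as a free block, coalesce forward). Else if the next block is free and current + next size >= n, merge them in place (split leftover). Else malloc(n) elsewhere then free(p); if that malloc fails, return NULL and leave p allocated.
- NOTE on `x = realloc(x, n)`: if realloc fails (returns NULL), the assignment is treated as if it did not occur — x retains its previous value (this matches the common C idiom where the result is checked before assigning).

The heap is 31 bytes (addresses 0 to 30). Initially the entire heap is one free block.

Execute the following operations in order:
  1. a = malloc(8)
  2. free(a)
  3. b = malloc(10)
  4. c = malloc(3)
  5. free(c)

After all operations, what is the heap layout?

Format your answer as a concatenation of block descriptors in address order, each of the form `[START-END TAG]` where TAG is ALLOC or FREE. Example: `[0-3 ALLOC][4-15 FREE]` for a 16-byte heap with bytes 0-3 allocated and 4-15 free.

Answer: [0-9 ALLOC][10-30 FREE]

Derivation:
Op 1: a = malloc(8) -> a = 0; heap: [0-7 ALLOC][8-30 FREE]
Op 2: free(a) -> (freed a); heap: [0-30 FREE]
Op 3: b = malloc(10) -> b = 0; heap: [0-9 ALLOC][10-30 FREE]
Op 4: c = malloc(3) -> c = 10; heap: [0-9 ALLOC][10-12 ALLOC][13-30 FREE]
Op 5: free(c) -> (freed c); heap: [0-9 ALLOC][10-30 FREE]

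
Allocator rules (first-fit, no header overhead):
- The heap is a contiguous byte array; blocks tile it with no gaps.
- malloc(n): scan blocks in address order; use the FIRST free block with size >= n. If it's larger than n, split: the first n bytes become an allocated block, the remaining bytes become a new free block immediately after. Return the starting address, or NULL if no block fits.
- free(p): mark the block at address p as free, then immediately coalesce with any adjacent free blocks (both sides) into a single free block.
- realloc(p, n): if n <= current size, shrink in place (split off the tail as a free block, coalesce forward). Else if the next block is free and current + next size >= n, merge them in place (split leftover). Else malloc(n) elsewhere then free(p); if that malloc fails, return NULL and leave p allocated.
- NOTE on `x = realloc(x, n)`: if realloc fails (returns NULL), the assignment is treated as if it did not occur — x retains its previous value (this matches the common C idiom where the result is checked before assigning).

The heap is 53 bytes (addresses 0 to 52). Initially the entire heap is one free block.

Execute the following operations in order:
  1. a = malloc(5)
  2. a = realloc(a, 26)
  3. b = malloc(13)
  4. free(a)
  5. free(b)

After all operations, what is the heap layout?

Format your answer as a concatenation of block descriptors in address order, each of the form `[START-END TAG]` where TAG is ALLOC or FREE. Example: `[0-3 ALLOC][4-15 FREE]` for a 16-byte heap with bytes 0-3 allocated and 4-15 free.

Op 1: a = malloc(5) -> a = 0; heap: [0-4 ALLOC][5-52 FREE]
Op 2: a = realloc(a, 26) -> a = 0; heap: [0-25 ALLOC][26-52 FREE]
Op 3: b = malloc(13) -> b = 26; heap: [0-25 ALLOC][26-38 ALLOC][39-52 FREE]
Op 4: free(a) -> (freed a); heap: [0-25 FREE][26-38 ALLOC][39-52 FREE]
Op 5: free(b) -> (freed b); heap: [0-52 FREE]

Answer: [0-52 FREE]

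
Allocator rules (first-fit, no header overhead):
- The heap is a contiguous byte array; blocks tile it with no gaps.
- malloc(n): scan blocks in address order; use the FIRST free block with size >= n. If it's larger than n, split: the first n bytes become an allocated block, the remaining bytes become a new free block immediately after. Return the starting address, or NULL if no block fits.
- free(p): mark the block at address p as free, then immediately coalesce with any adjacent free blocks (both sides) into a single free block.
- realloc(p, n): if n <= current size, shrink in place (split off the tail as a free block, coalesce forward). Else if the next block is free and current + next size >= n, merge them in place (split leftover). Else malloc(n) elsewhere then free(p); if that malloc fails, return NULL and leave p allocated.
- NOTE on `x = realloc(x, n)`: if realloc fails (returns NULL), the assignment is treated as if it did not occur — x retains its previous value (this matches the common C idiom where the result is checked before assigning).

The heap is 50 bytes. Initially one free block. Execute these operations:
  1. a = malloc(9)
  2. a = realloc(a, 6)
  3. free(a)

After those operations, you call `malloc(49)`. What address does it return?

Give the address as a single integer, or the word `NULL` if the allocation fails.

Answer: 0

Derivation:
Op 1: a = malloc(9) -> a = 0; heap: [0-8 ALLOC][9-49 FREE]
Op 2: a = realloc(a, 6) -> a = 0; heap: [0-5 ALLOC][6-49 FREE]
Op 3: free(a) -> (freed a); heap: [0-49 FREE]
malloc(49): first-fit scan over [0-49 FREE] -> 0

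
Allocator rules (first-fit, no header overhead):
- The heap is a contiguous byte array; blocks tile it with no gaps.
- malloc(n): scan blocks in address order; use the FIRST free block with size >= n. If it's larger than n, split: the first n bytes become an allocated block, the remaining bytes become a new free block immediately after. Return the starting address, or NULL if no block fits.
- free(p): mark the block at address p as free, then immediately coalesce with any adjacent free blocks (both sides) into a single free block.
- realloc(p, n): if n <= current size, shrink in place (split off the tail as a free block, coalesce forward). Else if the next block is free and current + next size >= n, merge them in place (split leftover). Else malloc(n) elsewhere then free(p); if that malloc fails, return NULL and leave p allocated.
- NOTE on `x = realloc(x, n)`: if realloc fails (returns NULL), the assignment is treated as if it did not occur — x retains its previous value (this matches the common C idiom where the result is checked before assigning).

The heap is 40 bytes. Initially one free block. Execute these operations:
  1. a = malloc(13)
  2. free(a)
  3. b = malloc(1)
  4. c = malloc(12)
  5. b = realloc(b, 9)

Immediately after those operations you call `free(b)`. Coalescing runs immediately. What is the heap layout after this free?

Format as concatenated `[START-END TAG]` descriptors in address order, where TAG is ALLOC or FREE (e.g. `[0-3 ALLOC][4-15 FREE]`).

Answer: [0-0 FREE][1-12 ALLOC][13-39 FREE]

Derivation:
Op 1: a = malloc(13) -> a = 0; heap: [0-12 ALLOC][13-39 FREE]
Op 2: free(a) -> (freed a); heap: [0-39 FREE]
Op 3: b = malloc(1) -> b = 0; heap: [0-0 ALLOC][1-39 FREE]
Op 4: c = malloc(12) -> c = 1; heap: [0-0 ALLOC][1-12 ALLOC][13-39 FREE]
Op 5: b = realloc(b, 9) -> b = 13; heap: [0-0 FREE][1-12 ALLOC][13-21 ALLOC][22-39 FREE]
free(b): b = 13 -> block [13-21 ALLOC]; mark free, coalesce with adjacent free neighbors -> [0-0 FREE][1-12 ALLOC][13-39 FREE]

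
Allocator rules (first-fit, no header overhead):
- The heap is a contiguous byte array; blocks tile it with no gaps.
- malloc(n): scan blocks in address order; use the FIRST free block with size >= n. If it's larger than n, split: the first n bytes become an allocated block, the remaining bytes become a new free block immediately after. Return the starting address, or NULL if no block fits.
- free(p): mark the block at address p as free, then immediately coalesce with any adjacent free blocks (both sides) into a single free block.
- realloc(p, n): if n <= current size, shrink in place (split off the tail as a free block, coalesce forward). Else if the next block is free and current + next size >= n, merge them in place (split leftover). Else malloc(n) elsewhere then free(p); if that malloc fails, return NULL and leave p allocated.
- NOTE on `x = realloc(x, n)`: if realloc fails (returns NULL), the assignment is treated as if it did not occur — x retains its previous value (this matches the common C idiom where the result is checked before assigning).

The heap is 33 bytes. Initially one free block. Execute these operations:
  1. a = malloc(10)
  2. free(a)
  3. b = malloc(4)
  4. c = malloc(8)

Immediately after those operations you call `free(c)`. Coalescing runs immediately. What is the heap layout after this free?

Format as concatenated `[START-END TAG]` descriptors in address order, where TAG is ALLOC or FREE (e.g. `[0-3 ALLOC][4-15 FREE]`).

Op 1: a = malloc(10) -> a = 0; heap: [0-9 ALLOC][10-32 FREE]
Op 2: free(a) -> (freed a); heap: [0-32 FREE]
Op 3: b = malloc(4) -> b = 0; heap: [0-3 ALLOC][4-32 FREE]
Op 4: c = malloc(8) -> c = 4; heap: [0-3 ALLOC][4-11 ALLOC][12-32 FREE]
free(c): c = 4 -> block [4-11 ALLOC]; mark free, coalesce with adjacent free neighbors -> [0-3 ALLOC][4-32 FREE]

Answer: [0-3 ALLOC][4-32 FREE]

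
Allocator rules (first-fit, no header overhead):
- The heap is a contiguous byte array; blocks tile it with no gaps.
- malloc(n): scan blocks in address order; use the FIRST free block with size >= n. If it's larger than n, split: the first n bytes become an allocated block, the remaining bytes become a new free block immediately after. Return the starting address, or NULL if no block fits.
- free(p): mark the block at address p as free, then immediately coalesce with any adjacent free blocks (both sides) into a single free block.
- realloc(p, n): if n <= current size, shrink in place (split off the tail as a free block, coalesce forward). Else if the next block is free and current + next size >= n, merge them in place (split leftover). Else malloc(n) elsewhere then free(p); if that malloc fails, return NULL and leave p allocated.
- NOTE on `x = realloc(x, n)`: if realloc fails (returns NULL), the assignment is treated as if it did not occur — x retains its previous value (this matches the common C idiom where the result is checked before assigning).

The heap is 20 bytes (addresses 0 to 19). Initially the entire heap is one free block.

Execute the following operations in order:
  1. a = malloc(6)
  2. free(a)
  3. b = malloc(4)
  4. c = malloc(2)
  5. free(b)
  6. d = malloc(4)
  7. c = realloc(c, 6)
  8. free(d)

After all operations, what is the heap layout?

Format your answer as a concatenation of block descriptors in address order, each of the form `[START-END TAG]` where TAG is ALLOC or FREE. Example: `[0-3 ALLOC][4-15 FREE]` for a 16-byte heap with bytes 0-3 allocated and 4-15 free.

Op 1: a = malloc(6) -> a = 0; heap: [0-5 ALLOC][6-19 FREE]
Op 2: free(a) -> (freed a); heap: [0-19 FREE]
Op 3: b = malloc(4) -> b = 0; heap: [0-3 ALLOC][4-19 FREE]
Op 4: c = malloc(2) -> c = 4; heap: [0-3 ALLOC][4-5 ALLOC][6-19 FREE]
Op 5: free(b) -> (freed b); heap: [0-3 FREE][4-5 ALLOC][6-19 FREE]
Op 6: d = malloc(4) -> d = 0; heap: [0-3 ALLOC][4-5 ALLOC][6-19 FREE]
Op 7: c = realloc(c, 6) -> c = 4; heap: [0-3 ALLOC][4-9 ALLOC][10-19 FREE]
Op 8: free(d) -> (freed d); heap: [0-3 FREE][4-9 ALLOC][10-19 FREE]

Answer: [0-3 FREE][4-9 ALLOC][10-19 FREE]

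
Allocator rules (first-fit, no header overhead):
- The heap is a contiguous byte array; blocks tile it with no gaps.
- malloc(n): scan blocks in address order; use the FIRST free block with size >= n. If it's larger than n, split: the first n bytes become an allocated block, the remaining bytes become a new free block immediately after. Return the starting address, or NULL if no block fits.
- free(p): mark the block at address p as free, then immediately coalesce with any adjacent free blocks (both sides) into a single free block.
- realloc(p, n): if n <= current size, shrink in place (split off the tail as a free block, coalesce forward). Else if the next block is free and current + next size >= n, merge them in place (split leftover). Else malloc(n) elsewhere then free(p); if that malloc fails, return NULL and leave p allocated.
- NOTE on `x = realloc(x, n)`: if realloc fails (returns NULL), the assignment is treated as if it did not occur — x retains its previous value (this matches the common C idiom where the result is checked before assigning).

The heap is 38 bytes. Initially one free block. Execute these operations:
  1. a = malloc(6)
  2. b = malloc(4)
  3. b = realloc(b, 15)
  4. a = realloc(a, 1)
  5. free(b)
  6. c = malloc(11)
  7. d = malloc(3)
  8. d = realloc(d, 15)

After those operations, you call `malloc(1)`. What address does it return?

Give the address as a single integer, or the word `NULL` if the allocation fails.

Op 1: a = malloc(6) -> a = 0; heap: [0-5 ALLOC][6-37 FREE]
Op 2: b = malloc(4) -> b = 6; heap: [0-5 ALLOC][6-9 ALLOC][10-37 FREE]
Op 3: b = realloc(b, 15) -> b = 6; heap: [0-5 ALLOC][6-20 ALLOC][21-37 FREE]
Op 4: a = realloc(a, 1) -> a = 0; heap: [0-0 ALLOC][1-5 FREE][6-20 ALLOC][21-37 FREE]
Op 5: free(b) -> (freed b); heap: [0-0 ALLOC][1-37 FREE]
Op 6: c = malloc(11) -> c = 1; heap: [0-0 ALLOC][1-11 ALLOC][12-37 FREE]
Op 7: d = malloc(3) -> d = 12; heap: [0-0 ALLOC][1-11 ALLOC][12-14 ALLOC][15-37 FREE]
Op 8: d = realloc(d, 15) -> d = 12; heap: [0-0 ALLOC][1-11 ALLOC][12-26 ALLOC][27-37 FREE]
malloc(1): first-fit scan over [0-0 ALLOC][1-11 ALLOC][12-26 ALLOC][27-37 FREE] -> 27

Answer: 27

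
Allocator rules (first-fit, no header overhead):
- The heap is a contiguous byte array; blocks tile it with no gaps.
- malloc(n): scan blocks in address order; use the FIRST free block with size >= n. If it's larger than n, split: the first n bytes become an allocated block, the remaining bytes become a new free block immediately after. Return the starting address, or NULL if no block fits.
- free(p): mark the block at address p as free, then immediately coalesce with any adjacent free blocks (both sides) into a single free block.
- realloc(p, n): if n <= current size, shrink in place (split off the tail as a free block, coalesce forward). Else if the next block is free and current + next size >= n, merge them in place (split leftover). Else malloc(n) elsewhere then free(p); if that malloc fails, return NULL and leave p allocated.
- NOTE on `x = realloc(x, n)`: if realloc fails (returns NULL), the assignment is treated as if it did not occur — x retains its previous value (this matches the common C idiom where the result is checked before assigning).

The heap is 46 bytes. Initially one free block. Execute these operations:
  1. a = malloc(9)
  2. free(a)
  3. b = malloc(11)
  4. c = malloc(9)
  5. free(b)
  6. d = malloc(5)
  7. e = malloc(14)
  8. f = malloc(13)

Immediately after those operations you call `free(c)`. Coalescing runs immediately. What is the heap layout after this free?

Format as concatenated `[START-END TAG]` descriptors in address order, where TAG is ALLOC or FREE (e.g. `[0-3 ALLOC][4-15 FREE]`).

Answer: [0-4 ALLOC][5-19 FREE][20-33 ALLOC][34-45 FREE]

Derivation:
Op 1: a = malloc(9) -> a = 0; heap: [0-8 ALLOC][9-45 FREE]
Op 2: free(a) -> (freed a); heap: [0-45 FREE]
Op 3: b = malloc(11) -> b = 0; heap: [0-10 ALLOC][11-45 FREE]
Op 4: c = malloc(9) -> c = 11; heap: [0-10 ALLOC][11-19 ALLOC][20-45 FREE]
Op 5: free(b) -> (freed b); heap: [0-10 FREE][11-19 ALLOC][20-45 FREE]
Op 6: d = malloc(5) -> d = 0; heap: [0-4 ALLOC][5-10 FREE][11-19 ALLOC][20-45 FREE]
Op 7: e = malloc(14) -> e = 20; heap: [0-4 ALLOC][5-10 FREE][11-19 ALLOC][20-33 ALLOC][34-45 FREE]
Op 8: f = malloc(13) -> f = NULL; heap: [0-4 ALLOC][5-10 FREE][11-19 ALLOC][20-33 ALLOC][34-45 FREE]
free(c): c = 11 -> block [11-19 ALLOC]; mark free, coalesce with adjacent free neighbors -> [0-4 ALLOC][5-19 FREE][20-33 ALLOC][34-45 FREE]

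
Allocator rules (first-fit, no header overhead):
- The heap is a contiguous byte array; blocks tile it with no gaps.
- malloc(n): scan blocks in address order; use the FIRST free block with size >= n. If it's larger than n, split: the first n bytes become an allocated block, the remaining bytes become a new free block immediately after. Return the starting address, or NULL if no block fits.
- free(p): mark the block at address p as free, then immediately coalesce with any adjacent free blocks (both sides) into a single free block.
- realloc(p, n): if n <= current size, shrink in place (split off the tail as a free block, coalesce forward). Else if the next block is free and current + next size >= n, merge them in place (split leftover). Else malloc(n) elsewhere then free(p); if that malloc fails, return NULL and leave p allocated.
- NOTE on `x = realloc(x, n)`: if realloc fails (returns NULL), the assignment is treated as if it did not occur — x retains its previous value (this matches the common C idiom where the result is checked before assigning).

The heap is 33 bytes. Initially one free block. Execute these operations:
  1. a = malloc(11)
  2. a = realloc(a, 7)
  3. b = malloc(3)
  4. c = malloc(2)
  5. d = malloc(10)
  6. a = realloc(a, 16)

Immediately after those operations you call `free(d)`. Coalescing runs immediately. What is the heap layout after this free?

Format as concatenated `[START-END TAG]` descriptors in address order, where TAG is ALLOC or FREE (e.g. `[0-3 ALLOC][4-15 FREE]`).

Op 1: a = malloc(11) -> a = 0; heap: [0-10 ALLOC][11-32 FREE]
Op 2: a = realloc(a, 7) -> a = 0; heap: [0-6 ALLOC][7-32 FREE]
Op 3: b = malloc(3) -> b = 7; heap: [0-6 ALLOC][7-9 ALLOC][10-32 FREE]
Op 4: c = malloc(2) -> c = 10; heap: [0-6 ALLOC][7-9 ALLOC][10-11 ALLOC][12-32 FREE]
Op 5: d = malloc(10) -> d = 12; heap: [0-6 ALLOC][7-9 ALLOC][10-11 ALLOC][12-21 ALLOC][22-32 FREE]
Op 6: a = realloc(a, 16) -> NULL (a unchanged); heap: [0-6 ALLOC][7-9 ALLOC][10-11 ALLOC][12-21 ALLOC][22-32 FREE]
free(d): d = 12 -> block [12-21 ALLOC]; mark free, coalesce with adjacent free neighbors -> [0-6 ALLOC][7-9 ALLOC][10-11 ALLOC][12-32 FREE]

Answer: [0-6 ALLOC][7-9 ALLOC][10-11 ALLOC][12-32 FREE]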